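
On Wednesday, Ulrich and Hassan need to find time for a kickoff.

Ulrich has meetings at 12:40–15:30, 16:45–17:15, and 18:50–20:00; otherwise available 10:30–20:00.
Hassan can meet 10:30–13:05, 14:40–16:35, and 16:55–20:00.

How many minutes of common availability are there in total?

290 minutes

Ulrich free within 10:30–20:00: 10:30–12:40, 15:30–16:45, 17:15–18:50.
Ulrich ∩ Hassan: 10:30–12:40, 15:30–16:35, 17:15–18:50.
Total common minutes: 130 + 65 + 95 = 290.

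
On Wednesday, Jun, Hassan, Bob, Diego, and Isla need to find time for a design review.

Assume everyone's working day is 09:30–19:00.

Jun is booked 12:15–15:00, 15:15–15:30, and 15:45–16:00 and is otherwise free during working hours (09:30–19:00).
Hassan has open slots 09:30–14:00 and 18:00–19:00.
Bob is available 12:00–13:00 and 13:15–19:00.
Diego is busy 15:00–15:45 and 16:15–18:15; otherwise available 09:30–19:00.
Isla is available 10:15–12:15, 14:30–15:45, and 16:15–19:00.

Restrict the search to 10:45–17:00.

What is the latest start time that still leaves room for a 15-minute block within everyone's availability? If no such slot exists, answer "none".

12:00

Jun free within 09:30–19:00: 09:30–12:15, 15:00–15:15, 15:30–15:45, 16:00–19:00.
Diego free within 09:30–19:00: 09:30–15:00, 15:45–16:15, 18:15–19:00.
Jun ∩ Hassan: 09:30–12:15, 18:00–19:00.
Jun ∩ Hassan ∩ Bob: 12:00–12:15, 18:00–19:00.
Jun ∩ Hassan ∩ Bob ∩ Diego: 12:00–12:15, 18:15–19:00.
Jun ∩ Hassan ∩ Bob ∩ Diego ∩ Isla: 12:00–12:15, 18:15–19:00.
Restricted to 10:45–17:00: 12:00–12:15.
Windows ≥ 15 min: 12:00–12:15.
Latest start in the last window 12:00–12:15 is 12:15 − 15 min = 12:00.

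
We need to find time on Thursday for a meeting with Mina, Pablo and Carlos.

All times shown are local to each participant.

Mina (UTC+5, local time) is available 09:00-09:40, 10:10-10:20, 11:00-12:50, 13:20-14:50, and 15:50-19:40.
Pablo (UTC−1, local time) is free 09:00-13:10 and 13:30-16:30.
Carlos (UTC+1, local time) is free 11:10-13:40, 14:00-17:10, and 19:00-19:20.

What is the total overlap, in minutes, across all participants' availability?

Mina → UTC: 04:00–04:40, 05:10–05:20, 06:00–07:50, 08:20–09:50, 10:50–14:40.
Pablo → UTC: 10:00–14:10, 14:30–17:30.
Carlos → UTC: 10:10–12:40, 13:00–16:10, 18:00–18:20.
Mina ∩ Pablo: 10:50–14:10, 14:30–14:40.
Mina ∩ Pablo ∩ Carlos: 10:50–12:40, 13:00–14:10, 14:30–14:40.
Total common minutes: 110 + 70 + 10 = 190.

190 minutes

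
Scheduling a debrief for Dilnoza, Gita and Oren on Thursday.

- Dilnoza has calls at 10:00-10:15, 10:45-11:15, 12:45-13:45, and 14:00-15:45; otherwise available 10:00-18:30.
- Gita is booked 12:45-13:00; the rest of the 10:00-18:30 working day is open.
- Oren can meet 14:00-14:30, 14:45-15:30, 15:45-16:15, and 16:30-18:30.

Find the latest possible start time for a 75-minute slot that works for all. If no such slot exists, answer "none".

17:15

Dilnoza free within 10:00–18:30: 10:15–10:45, 11:15–12:45, 13:45–14:00, 15:45–18:30.
Gita free within 10:00–18:30: 10:00–12:45, 13:00–18:30.
Dilnoza ∩ Gita: 10:15–10:45, 11:15–12:45, 13:45–14:00, 15:45–18:30.
Dilnoza ∩ Gita ∩ Oren: 15:45–16:15, 16:30–18:30.
Windows ≥ 75 min: 16:30–18:30.
Latest start in the last window 16:30–18:30 is 18:30 − 75 min = 17:15.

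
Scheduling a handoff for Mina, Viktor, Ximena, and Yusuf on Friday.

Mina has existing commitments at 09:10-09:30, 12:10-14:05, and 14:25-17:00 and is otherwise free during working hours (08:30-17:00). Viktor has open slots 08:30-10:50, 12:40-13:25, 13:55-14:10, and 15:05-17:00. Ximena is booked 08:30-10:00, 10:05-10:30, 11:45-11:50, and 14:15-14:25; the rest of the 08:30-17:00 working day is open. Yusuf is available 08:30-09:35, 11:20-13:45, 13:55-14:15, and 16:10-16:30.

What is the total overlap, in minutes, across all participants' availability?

5 minutes

Mina free within 08:30–17:00: 08:30–09:10, 09:30–12:10, 14:05–14:25.
Ximena free within 08:30–17:00: 10:00–10:05, 10:30–11:45, 11:50–14:15, 14:25–17:00.
Mina ∩ Viktor: 08:30–09:10, 09:30–10:50, 14:05–14:10.
Mina ∩ Viktor ∩ Ximena: 10:00–10:05, 10:30–10:50, 14:05–14:10.
Mina ∩ Viktor ∩ Ximena ∩ Yusuf: 14:05–14:10.
Total common minutes: 5.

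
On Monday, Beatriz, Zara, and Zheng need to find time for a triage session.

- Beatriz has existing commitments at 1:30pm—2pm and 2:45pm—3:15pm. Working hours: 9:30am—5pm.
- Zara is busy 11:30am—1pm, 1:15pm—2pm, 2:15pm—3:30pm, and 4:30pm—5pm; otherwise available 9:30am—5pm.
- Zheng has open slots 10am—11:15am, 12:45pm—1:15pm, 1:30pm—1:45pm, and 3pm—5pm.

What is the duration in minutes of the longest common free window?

Beatriz free within 09:30–17:00: 09:30–13:30, 14:00–14:45, 15:15–17:00.
Zara free within 09:30–17:00: 09:30–11:30, 13:00–13:15, 14:00–14:15, 15:30–16:30.
Beatriz ∩ Zara: 09:30–11:30, 13:00–13:15, 14:00–14:15, 15:30–16:30.
Beatriz ∩ Zara ∩ Zheng: 10:00–11:15, 13:00–13:15, 15:30–16:30.
Common window lengths: 75, 15, 60 min; longest is 75.

75 minutes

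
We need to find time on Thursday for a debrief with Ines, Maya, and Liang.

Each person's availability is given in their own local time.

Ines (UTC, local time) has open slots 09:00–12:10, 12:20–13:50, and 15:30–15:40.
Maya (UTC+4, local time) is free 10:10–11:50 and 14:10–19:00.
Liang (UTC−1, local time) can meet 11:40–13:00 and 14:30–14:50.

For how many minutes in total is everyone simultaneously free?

Ines → UTC: 09:00–12:10, 12:20–13:50, 15:30–15:40.
Maya → UTC: 06:10–07:50, 10:10–15:00.
Liang → UTC: 12:40–14:00, 15:30–15:50.
Ines ∩ Maya: 10:10–12:10, 12:20–13:50.
Ines ∩ Maya ∩ Liang: 12:40–13:50.
Total common minutes: 70.

70 minutes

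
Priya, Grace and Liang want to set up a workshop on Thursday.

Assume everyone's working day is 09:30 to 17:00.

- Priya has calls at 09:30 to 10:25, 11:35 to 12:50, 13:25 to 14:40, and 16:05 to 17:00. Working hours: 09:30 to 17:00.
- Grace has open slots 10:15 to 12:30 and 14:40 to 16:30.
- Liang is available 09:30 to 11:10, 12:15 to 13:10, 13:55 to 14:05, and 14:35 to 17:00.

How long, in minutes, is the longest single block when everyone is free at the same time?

Priya free within 09:30–17:00: 10:25–11:35, 12:50–13:25, 14:40–16:05.
Priya ∩ Grace: 10:25–11:35, 14:40–16:05.
Priya ∩ Grace ∩ Liang: 10:25–11:10, 14:40–16:05.
Common window lengths: 45, 85 min; longest is 85.

85 minutes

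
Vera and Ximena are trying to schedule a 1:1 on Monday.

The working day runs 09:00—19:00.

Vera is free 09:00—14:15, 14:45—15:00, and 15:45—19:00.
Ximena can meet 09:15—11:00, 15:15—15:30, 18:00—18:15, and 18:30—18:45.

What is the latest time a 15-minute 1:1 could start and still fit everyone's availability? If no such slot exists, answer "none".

Vera ∩ Ximena: 09:15–11:00, 18:00–18:15, 18:30–18:45.
Windows ≥ 15 min: 09:15–11:00, 18:00–18:15, 18:30–18:45.
Latest start in the last window 18:30–18:45 is 18:45 − 15 min = 18:30.

18:30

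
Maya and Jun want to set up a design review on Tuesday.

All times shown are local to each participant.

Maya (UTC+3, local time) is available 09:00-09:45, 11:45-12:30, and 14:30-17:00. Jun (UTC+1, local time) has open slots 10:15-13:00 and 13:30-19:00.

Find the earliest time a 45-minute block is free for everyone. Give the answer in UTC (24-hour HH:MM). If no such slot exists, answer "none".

12:30

Maya → UTC: 06:00–06:45, 08:45–09:30, 11:30–14:00.
Jun → UTC: 09:15–12:00, 12:30–18:00.
Maya ∩ Jun: 09:15–09:30, 11:30–12:00, 12:30–14:00.
Windows ≥ 45 min: 12:30–14:00.
Earliest such window starts at 12:30.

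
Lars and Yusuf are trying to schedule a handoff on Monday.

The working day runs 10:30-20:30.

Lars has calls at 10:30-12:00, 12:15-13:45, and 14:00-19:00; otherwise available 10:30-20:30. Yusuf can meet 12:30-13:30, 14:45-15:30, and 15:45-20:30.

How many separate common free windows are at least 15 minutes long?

Lars free within 10:30–20:30: 12:00–12:15, 13:45–14:00, 19:00–20:30.
Lars ∩ Yusuf: 19:00–20:30.
Windows ≥ 15 min: 19:00–20:30.
That's 1 window.

1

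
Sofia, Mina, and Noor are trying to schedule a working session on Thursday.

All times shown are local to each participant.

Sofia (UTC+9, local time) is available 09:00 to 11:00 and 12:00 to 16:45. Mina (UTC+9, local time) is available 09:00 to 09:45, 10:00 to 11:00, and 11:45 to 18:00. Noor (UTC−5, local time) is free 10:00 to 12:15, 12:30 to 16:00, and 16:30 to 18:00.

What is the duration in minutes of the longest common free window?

Sofia → UTC: 00:00–02:00, 03:00–07:45.
Mina → UTC: 00:00–00:45, 01:00–02:00, 02:45–09:00.
Noor → UTC: 15:00–17:15, 17:30–21:00, 21:30–23:00.
Sofia ∩ Mina: 00:00–00:45, 01:00–02:00, 03:00–07:45.
Sofia ∩ Mina ∩ Noor: (none).
No common window.

0 minutes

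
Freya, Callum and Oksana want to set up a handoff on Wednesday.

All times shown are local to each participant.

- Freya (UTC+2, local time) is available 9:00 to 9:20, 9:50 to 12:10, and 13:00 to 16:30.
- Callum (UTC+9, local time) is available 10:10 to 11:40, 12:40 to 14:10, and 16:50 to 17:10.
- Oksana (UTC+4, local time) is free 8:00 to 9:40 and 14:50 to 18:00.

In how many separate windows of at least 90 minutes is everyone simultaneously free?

0

Freya → UTC: 07:00–07:20, 07:50–10:10, 11:00–14:30.
Callum → UTC: 01:10–02:40, 03:40–05:10, 07:50–08:10.
Oksana → UTC: 04:00–05:40, 10:50–14:00.
Freya ∩ Callum: 07:50–08:10.
Freya ∩ Callum ∩ Oksana: (none).
Windows ≥ 90 min: (none).
That's 0 windows.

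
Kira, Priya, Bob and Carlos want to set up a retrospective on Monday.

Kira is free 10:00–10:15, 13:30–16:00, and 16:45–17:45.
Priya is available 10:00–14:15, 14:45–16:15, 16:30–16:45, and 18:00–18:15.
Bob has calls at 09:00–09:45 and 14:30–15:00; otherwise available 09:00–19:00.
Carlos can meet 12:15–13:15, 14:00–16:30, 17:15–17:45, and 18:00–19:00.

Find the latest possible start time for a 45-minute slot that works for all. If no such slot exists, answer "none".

15:15

Bob free within 09:00–19:00: 09:45–14:30, 15:00–19:00.
Kira ∩ Priya: 10:00–10:15, 13:30–14:15, 14:45–16:00.
Kira ∩ Priya ∩ Bob: 10:00–10:15, 13:30–14:15, 15:00–16:00.
Kira ∩ Priya ∩ Bob ∩ Carlos: 14:00–14:15, 15:00–16:00.
Windows ≥ 45 min: 15:00–16:00.
Latest start in the last window 15:00–16:00 is 16:00 − 45 min = 15:15.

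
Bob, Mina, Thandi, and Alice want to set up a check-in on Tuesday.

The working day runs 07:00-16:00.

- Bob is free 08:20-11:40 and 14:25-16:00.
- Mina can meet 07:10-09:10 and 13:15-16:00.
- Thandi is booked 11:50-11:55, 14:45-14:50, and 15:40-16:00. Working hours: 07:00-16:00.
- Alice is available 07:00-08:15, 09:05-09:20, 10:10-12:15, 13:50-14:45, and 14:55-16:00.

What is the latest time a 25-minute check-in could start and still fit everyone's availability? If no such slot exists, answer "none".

15:15

Thandi free within 07:00–16:00: 07:00–11:50, 11:55–14:45, 14:50–15:40.
Bob ∩ Mina: 08:20–09:10, 14:25–16:00.
Bob ∩ Mina ∩ Thandi: 08:20–09:10, 14:25–14:45, 14:50–15:40.
Bob ∩ Mina ∩ Thandi ∩ Alice: 09:05–09:10, 14:25–14:45, 14:55–15:40.
Windows ≥ 25 min: 14:55–15:40.
Latest start in the last window 14:55–15:40 is 15:40 − 25 min = 15:15.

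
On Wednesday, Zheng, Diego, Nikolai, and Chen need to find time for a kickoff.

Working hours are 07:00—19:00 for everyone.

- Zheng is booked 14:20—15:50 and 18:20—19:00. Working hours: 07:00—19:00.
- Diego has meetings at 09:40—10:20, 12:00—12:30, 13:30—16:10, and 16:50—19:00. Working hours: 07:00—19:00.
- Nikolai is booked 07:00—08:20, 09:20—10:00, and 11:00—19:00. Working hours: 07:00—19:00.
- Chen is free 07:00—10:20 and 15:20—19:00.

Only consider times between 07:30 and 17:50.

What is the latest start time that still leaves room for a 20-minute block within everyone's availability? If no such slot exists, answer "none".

09:00

Zheng free within 07:00–19:00: 07:00–14:20, 15:50–18:20.
Diego free within 07:00–19:00: 07:00–09:40, 10:20–12:00, 12:30–13:30, 16:10–16:50.
Nikolai free within 07:00–19:00: 08:20–09:20, 10:00–11:00.
Zheng ∩ Diego: 07:00–09:40, 10:20–12:00, 12:30–13:30, 16:10–16:50.
Zheng ∩ Diego ∩ Nikolai: 08:20–09:20, 10:20–11:00.
Zheng ∩ Diego ∩ Nikolai ∩ Chen: 08:20–09:20.
Restricted to 07:30–17:50: 08:20–09:20.
Windows ≥ 20 min: 08:20–09:20.
Latest start in the last window 08:20–09:20 is 09:20 − 20 min = 09:00.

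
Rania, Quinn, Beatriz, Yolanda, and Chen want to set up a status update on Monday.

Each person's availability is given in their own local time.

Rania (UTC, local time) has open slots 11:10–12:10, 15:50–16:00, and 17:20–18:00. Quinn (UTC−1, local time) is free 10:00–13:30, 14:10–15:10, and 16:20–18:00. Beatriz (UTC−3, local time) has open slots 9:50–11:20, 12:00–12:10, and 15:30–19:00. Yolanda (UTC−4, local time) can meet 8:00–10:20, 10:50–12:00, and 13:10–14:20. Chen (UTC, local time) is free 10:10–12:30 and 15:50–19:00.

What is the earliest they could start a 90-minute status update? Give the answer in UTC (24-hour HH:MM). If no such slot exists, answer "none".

none

Rania → UTC: 11:10–12:10, 15:50–16:00, 17:20–18:00.
Quinn → UTC: 11:00–14:30, 15:10–16:10, 17:20–19:00.
Beatriz → UTC: 12:50–14:20, 15:00–15:10, 18:30–22:00.
Yolanda → UTC: 12:00–14:20, 14:50–16:00, 17:10–18:20.
Chen → UTC: 10:10–12:30, 15:50–19:00.
Rania ∩ Quinn: 11:10–12:10, 15:50–16:00, 17:20–18:00.
Rania ∩ Quinn ∩ Beatriz: (none).
Rania ∩ Quinn ∩ Beatriz ∩ Yolanda: (none).
Rania ∩ Quinn ∩ Beatriz ∩ Yolanda ∩ Chen: (none).
Windows ≥ 90 min: (none).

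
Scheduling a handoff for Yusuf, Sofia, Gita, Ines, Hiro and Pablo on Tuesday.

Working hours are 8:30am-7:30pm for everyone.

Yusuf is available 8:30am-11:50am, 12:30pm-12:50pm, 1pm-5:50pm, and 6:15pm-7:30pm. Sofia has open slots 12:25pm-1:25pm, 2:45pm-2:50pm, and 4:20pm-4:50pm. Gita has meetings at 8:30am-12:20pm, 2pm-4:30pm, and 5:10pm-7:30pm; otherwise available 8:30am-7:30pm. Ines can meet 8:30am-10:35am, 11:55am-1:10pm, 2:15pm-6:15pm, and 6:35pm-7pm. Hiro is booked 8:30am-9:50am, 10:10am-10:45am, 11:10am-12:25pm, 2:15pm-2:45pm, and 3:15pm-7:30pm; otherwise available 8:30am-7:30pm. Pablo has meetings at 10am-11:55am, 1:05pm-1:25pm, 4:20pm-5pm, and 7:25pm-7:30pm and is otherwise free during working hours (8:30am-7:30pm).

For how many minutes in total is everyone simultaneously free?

25 minutes

Gita free within 08:30–19:30: 12:20–14:00, 16:30–17:10.
Hiro free within 08:30–19:30: 09:50–10:10, 10:45–11:10, 12:25–14:15, 14:45–15:15.
Pablo free within 08:30–19:30: 08:30–10:00, 11:55–13:05, 13:25–16:20, 17:00–19:25.
Yusuf ∩ Sofia: 12:30–12:50, 13:00–13:25, 14:45–14:50, 16:20–16:50.
Yusuf ∩ Sofia ∩ Gita: 12:30–12:50, 13:00–13:25, 16:30–16:50.
Yusuf ∩ Sofia ∩ Gita ∩ Ines: 12:30–12:50, 13:00–13:10, 16:30–16:50.
Yusuf ∩ Sofia ∩ Gita ∩ Ines ∩ Hiro: 12:30–12:50, 13:00–13:10.
Yusuf ∩ Sofia ∩ Gita ∩ Ines ∩ Hiro ∩ Pablo: 12:30–12:50, 13:00–13:05.
Total common minutes: 20 + 5 = 25.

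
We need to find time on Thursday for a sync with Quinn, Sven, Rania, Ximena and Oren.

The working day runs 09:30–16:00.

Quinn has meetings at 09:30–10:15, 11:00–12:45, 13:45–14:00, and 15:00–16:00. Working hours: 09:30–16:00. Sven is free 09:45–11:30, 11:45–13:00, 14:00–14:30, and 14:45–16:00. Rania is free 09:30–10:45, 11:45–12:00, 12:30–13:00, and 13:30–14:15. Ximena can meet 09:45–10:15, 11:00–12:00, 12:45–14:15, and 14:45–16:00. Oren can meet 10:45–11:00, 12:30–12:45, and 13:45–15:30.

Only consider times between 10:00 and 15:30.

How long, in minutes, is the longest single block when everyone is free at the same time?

Quinn free within 09:30–16:00: 10:15–11:00, 12:45–13:45, 14:00–15:00.
Quinn ∩ Sven: 10:15–11:00, 12:45–13:00, 14:00–14:30, 14:45–15:00.
Quinn ∩ Sven ∩ Rania: 10:15–10:45, 12:45–13:00, 14:00–14:15.
Quinn ∩ Sven ∩ Rania ∩ Ximena: 12:45–13:00, 14:00–14:15.
Quinn ∩ Sven ∩ Rania ∩ Ximena ∩ Oren: 14:00–14:15.
Restricted to 10:00–15:30: 14:00–14:15.
Single common window of 15 minutes.

15 minutes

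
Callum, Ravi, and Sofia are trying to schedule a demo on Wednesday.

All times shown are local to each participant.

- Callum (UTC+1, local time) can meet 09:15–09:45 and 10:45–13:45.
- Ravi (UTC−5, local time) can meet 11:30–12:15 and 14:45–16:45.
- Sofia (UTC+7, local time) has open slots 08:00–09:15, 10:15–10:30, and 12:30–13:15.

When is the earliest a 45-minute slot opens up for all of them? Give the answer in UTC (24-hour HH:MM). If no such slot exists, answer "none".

Callum → UTC: 08:15–08:45, 09:45–12:45.
Ravi → UTC: 16:30–17:15, 19:45–21:45.
Sofia → UTC: 01:00–02:15, 03:15–03:30, 05:30–06:15.
Callum ∩ Ravi: (none).
Callum ∩ Ravi ∩ Sofia: (none).
Windows ≥ 45 min: (none).

none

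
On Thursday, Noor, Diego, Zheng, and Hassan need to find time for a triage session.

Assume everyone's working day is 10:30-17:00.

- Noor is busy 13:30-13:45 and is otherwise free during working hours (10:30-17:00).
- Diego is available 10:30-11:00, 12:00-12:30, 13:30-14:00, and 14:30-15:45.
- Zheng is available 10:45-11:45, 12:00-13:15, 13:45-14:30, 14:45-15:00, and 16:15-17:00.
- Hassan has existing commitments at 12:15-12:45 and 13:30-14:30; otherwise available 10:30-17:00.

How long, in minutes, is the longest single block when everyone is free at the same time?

15 minutes

Noor free within 10:30–17:00: 10:30–13:30, 13:45–17:00.
Hassan free within 10:30–17:00: 10:30–12:15, 12:45–13:30, 14:30–17:00.
Noor ∩ Diego: 10:30–11:00, 12:00–12:30, 13:45–14:00, 14:30–15:45.
Noor ∩ Diego ∩ Zheng: 10:45–11:00, 12:00–12:30, 13:45–14:00, 14:45–15:00.
Noor ∩ Diego ∩ Zheng ∩ Hassan: 10:45–11:00, 12:00–12:15, 14:45–15:00.
Common window lengths: 15, 15, 15 min; longest is 15.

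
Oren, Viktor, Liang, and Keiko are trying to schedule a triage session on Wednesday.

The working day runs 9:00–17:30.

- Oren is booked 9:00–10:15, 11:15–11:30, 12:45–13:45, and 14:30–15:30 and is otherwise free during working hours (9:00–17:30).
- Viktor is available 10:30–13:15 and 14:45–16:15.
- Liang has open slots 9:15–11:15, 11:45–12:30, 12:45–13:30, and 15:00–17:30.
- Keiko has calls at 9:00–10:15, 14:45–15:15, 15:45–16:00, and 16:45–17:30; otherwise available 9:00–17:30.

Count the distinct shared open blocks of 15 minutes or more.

4

Oren free within 09:00–17:30: 10:15–11:15, 11:30–12:45, 13:45–14:30, 15:30–17:30.
Keiko free within 09:00–17:30: 10:15–14:45, 15:15–15:45, 16:00–16:45.
Oren ∩ Viktor: 10:30–11:15, 11:30–12:45, 15:30–16:15.
Oren ∩ Viktor ∩ Liang: 10:30–11:15, 11:45–12:30, 15:30–16:15.
Oren ∩ Viktor ∩ Liang ∩ Keiko: 10:30–11:15, 11:45–12:30, 15:30–15:45, 16:00–16:15.
Windows ≥ 15 min: 10:30–11:15, 11:45–12:30, 15:30–15:45, 16:00–16:15.
That's 4 windows.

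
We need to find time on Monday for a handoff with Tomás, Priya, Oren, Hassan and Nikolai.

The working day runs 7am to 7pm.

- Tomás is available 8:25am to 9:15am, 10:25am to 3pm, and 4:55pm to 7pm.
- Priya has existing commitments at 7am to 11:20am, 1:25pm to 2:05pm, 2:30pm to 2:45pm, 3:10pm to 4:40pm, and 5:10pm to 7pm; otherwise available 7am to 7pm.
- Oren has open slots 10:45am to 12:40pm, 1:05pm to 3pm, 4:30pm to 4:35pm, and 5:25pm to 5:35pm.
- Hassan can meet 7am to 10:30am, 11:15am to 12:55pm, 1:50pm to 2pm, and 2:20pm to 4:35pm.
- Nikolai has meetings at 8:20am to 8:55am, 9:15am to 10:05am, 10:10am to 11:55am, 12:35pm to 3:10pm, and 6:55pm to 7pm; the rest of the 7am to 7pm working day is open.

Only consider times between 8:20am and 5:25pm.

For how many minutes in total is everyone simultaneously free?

Priya free within 07:00–19:00: 11:20–13:25, 14:05–14:30, 14:45–15:10, 16:40–17:10.
Nikolai free within 07:00–19:00: 07:00–08:20, 08:55–09:15, 10:05–10:10, 11:55–12:35, 15:10–18:55.
Tomás ∩ Priya: 11:20–13:25, 14:05–14:30, 14:45–15:00, 16:55–17:10.
Tomás ∩ Priya ∩ Oren: 11:20–12:40, 13:05–13:25, 14:05–14:30, 14:45–15:00.
Tomás ∩ Priya ∩ Oren ∩ Hassan: 11:20–12:40, 14:20–14:30, 14:45–15:00.
Tomás ∩ Priya ∩ Oren ∩ Hassan ∩ Nikolai: 11:55–12:35.
Restricted to 08:20–17:25: 11:55–12:35.
Total common minutes: 40.

40 minutes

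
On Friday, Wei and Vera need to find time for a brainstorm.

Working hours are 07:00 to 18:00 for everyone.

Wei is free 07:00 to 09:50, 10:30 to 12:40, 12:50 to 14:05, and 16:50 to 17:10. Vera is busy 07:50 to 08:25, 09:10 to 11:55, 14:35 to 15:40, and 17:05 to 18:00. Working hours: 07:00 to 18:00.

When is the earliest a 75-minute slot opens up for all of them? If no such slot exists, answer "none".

12:50

Vera free within 07:00–18:00: 07:00–07:50, 08:25–09:10, 11:55–14:35, 15:40–17:05.
Wei ∩ Vera: 07:00–07:50, 08:25–09:10, 11:55–12:40, 12:50–14:05, 16:50–17:05.
Windows ≥ 75 min: 12:50–14:05.
Earliest such window starts at 12:50.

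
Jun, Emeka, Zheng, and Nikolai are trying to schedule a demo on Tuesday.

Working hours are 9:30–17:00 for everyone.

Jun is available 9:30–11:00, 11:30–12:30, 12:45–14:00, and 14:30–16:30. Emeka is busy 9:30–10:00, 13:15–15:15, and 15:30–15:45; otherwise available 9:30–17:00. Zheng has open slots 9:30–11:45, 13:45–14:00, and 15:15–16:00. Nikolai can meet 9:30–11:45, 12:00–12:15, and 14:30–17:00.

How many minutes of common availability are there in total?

Emeka free within 09:30–17:00: 10:00–13:15, 15:15–15:30, 15:45–17:00.
Jun ∩ Emeka: 10:00–11:00, 11:30–12:30, 12:45–13:15, 15:15–15:30, 15:45–16:30.
Jun ∩ Emeka ∩ Zheng: 10:00–11:00, 11:30–11:45, 15:15–15:30, 15:45–16:00.
Jun ∩ Emeka ∩ Zheng ∩ Nikolai: 10:00–11:00, 11:30–11:45, 15:15–15:30, 15:45–16:00.
Total common minutes: 60 + 15 + 15 + 15 = 105.

105 minutes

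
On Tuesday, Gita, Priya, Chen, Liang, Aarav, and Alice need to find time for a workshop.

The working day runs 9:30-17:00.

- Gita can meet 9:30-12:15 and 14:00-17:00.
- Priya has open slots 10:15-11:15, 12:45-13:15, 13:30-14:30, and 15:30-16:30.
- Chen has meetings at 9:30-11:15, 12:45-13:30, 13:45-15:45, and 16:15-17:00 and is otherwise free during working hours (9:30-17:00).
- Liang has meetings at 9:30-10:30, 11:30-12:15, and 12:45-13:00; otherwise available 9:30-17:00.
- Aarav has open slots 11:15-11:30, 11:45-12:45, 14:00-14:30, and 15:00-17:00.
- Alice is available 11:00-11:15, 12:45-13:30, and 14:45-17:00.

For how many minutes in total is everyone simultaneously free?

Chen free within 09:30–17:00: 11:15–12:45, 13:30–13:45, 15:45–16:15.
Liang free within 09:30–17:00: 10:30–11:30, 12:15–12:45, 13:00–17:00.
Gita ∩ Priya: 10:15–11:15, 14:00–14:30, 15:30–16:30.
Gita ∩ Priya ∩ Chen: 15:45–16:15.
Gita ∩ Priya ∩ Chen ∩ Liang: 15:45–16:15.
Gita ∩ Priya ∩ Chen ∩ Liang ∩ Aarav: 15:45–16:15.
Gita ∩ Priya ∩ Chen ∩ Liang ∩ Aarav ∩ Alice: 15:45–16:15.
Total common minutes: 30.

30 minutes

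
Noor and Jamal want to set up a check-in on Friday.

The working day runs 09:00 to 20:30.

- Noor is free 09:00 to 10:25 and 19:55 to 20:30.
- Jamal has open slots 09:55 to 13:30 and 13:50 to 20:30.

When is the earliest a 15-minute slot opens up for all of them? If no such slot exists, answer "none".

Noor ∩ Jamal: 09:55–10:25, 19:55–20:30.
Windows ≥ 15 min: 09:55–10:25, 19:55–20:30.
Earliest such window starts at 09:55.

09:55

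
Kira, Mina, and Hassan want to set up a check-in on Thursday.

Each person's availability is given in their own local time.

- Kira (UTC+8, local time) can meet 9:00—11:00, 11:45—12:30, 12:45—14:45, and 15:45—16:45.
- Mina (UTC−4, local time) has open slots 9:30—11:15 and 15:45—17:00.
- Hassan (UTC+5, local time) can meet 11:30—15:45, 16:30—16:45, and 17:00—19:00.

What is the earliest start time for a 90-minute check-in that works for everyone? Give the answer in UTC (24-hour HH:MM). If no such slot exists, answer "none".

none

Kira → UTC: 01:00–03:00, 03:45–04:30, 04:45–06:45, 07:45–08:45.
Mina → UTC: 13:30–15:15, 19:45–21:00.
Hassan → UTC: 06:30–10:45, 11:30–11:45, 12:00–14:00.
Kira ∩ Mina: (none).
Kira ∩ Mina ∩ Hassan: (none).
Windows ≥ 90 min: (none).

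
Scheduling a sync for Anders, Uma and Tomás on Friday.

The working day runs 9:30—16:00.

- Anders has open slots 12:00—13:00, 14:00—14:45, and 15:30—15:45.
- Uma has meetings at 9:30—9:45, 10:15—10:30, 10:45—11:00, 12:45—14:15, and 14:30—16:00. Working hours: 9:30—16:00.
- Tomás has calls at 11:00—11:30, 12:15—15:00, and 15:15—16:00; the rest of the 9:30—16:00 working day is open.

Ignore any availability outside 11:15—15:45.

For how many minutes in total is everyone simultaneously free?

Uma free within 09:30–16:00: 09:45–10:15, 10:30–10:45, 11:00–12:45, 14:15–14:30.
Tomás free within 09:30–16:00: 09:30–11:00, 11:30–12:15, 15:00–15:15.
Anders ∩ Uma: 12:00–12:45, 14:15–14:30.
Anders ∩ Uma ∩ Tomás: 12:00–12:15.
Restricted to 11:15–15:45: 12:00–12:15.
Total common minutes: 15.

15 minutes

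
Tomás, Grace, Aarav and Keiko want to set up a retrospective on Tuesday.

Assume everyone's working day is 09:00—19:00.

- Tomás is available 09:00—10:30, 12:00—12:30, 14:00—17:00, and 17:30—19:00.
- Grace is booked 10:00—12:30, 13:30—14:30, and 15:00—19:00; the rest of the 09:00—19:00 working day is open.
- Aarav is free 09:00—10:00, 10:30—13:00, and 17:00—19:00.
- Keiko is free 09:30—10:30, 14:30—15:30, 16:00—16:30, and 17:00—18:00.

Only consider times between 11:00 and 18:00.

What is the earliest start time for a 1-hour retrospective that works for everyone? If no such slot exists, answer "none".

none

Grace free within 09:00–19:00: 09:00–10:00, 12:30–13:30, 14:30–15:00.
Tomás ∩ Grace: 09:00–10:00, 14:30–15:00.
Tomás ∩ Grace ∩ Aarav: 09:00–10:00.
Tomás ∩ Grace ∩ Aarav ∩ Keiko: 09:30–10:00.
Restricted to 11:00–18:00: (none).
Windows ≥ 60 min: (none).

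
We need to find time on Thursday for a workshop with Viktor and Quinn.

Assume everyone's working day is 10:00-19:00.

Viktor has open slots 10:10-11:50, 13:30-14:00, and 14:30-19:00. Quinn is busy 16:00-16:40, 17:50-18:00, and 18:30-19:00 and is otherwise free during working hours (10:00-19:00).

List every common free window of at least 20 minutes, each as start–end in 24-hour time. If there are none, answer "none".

Quinn free within 10:00–19:00: 10:00–16:00, 16:40–17:50, 18:00–18:30.
Viktor ∩ Quinn: 10:10–11:50, 13:30–14:00, 14:30–16:00, 16:40–17:50, 18:00–18:30.
Windows ≥ 20 min: 10:10–11:50, 13:30–14:00, 14:30–16:00, 16:40–17:50, 18:00–18:30.

10:10–11:50, 13:30–14:00, 14:30–16:00, 16:40–17:50, 18:00–18:30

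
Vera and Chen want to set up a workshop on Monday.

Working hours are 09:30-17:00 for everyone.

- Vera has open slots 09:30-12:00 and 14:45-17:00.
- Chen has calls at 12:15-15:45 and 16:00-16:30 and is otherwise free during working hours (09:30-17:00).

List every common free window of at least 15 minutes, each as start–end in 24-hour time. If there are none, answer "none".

09:30–12:00, 15:45–16:00, 16:30–17:00

Chen free within 09:30–17:00: 09:30–12:15, 15:45–16:00, 16:30–17:00.
Vera ∩ Chen: 09:30–12:00, 15:45–16:00, 16:30–17:00.
Windows ≥ 15 min: 09:30–12:00, 15:45–16:00, 16:30–17:00.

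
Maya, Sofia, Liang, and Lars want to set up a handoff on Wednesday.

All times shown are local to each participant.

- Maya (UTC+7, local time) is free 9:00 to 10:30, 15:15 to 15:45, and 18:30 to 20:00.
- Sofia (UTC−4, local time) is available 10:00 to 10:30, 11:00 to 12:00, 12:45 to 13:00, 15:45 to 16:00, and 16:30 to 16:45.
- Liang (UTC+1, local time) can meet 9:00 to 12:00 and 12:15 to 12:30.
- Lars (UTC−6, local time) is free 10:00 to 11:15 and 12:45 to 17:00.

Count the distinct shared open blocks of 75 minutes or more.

0

Maya → UTC: 02:00–03:30, 08:15–08:45, 11:30–13:00.
Sofia → UTC: 14:00–14:30, 15:00–16:00, 16:45–17:00, 19:45–20:00, 20:30–20:45.
Liang → UTC: 08:00–11:00, 11:15–11:30.
Lars → UTC: 16:00–17:15, 18:45–23:00.
Maya ∩ Sofia: (none).
Maya ∩ Sofia ∩ Liang: (none).
Maya ∩ Sofia ∩ Liang ∩ Lars: (none).
Windows ≥ 75 min: (none).
That's 0 windows.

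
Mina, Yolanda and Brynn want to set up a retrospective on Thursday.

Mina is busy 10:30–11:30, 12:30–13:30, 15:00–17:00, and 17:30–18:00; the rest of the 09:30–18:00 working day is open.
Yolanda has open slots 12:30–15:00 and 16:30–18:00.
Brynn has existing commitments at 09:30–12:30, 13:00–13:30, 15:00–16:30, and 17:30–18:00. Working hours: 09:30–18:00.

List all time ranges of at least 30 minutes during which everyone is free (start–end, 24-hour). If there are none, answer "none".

Mina free within 09:30–18:00: 09:30–10:30, 11:30–12:30, 13:30–15:00, 17:00–17:30.
Brynn free within 09:30–18:00: 12:30–13:00, 13:30–15:00, 16:30–17:30.
Mina ∩ Yolanda: 13:30–15:00, 17:00–17:30.
Mina ∩ Yolanda ∩ Brynn: 13:30–15:00, 17:00–17:30.
Windows ≥ 30 min: 13:30–15:00, 17:00–17:30.

13:30–15:00, 17:00–17:30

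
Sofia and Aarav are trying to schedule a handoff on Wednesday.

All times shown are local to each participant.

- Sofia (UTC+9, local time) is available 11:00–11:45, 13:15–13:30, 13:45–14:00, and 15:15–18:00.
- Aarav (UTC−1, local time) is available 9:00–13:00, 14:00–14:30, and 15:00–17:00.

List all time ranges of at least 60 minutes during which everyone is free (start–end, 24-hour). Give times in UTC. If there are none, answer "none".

Sofia → UTC: 02:00–02:45, 04:15–04:30, 04:45–05:00, 06:15–09:00.
Aarav → UTC: 10:00–14:00, 15:00–15:30, 16:00–18:00.
Sofia ∩ Aarav: (none).
Windows ≥ 60 min: (none).

none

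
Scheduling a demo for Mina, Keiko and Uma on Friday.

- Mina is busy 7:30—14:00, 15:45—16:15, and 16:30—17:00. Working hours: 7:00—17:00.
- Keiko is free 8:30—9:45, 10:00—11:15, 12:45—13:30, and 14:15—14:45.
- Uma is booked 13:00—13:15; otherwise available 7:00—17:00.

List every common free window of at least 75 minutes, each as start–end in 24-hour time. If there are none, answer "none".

none

Mina free within 07:00–17:00: 07:00–07:30, 14:00–15:45, 16:15–16:30.
Uma free within 07:00–17:00: 07:00–13:00, 13:15–17:00.
Mina ∩ Keiko: 14:15–14:45.
Mina ∩ Keiko ∩ Uma: 14:15–14:45.
Windows ≥ 75 min: (none).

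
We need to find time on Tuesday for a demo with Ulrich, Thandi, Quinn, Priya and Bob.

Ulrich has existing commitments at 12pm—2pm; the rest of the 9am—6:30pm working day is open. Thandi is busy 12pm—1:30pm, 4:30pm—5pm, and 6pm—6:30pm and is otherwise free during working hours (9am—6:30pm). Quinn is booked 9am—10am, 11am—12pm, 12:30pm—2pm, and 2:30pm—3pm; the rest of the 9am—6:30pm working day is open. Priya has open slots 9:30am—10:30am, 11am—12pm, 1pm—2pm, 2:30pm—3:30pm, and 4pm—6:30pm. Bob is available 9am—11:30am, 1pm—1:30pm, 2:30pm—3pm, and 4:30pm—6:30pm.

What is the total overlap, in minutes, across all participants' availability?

Ulrich free within 09:00–18:30: 09:00–12:00, 14:00–18:30.
Thandi free within 09:00–18:30: 09:00–12:00, 13:30–16:30, 17:00–18:00.
Quinn free within 09:00–18:30: 10:00–11:00, 12:00–12:30, 14:00–14:30, 15:00–18:30.
Ulrich ∩ Thandi: 09:00–12:00, 14:00–16:30, 17:00–18:00.
Ulrich ∩ Thandi ∩ Quinn: 10:00–11:00, 14:00–14:30, 15:00–16:30, 17:00–18:00.
Ulrich ∩ Thandi ∩ Quinn ∩ Priya: 10:00–10:30, 15:00–15:30, 16:00–16:30, 17:00–18:00.
Ulrich ∩ Thandi ∩ Quinn ∩ Priya ∩ Bob: 10:00–10:30, 17:00–18:00.
Total common minutes: 30 + 60 = 90.

90 minutes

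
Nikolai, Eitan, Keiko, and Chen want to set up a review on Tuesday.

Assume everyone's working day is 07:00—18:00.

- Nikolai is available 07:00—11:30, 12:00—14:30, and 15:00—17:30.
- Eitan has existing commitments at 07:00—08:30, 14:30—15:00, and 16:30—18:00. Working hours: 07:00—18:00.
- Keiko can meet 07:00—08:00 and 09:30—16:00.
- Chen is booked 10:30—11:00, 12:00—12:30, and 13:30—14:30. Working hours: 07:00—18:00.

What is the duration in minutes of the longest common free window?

60 minutes

Eitan free within 07:00–18:00: 08:30–14:30, 15:00–16:30.
Chen free within 07:00–18:00: 07:00–10:30, 11:00–12:00, 12:30–13:30, 14:30–18:00.
Nikolai ∩ Eitan: 08:30–11:30, 12:00–14:30, 15:00–16:30.
Nikolai ∩ Eitan ∩ Keiko: 09:30–11:30, 12:00–14:30, 15:00–16:00.
Nikolai ∩ Eitan ∩ Keiko ∩ Chen: 09:30–10:30, 11:00–11:30, 12:30–13:30, 15:00–16:00.
Common window lengths: 60, 30, 60, 60 min; longest is 60.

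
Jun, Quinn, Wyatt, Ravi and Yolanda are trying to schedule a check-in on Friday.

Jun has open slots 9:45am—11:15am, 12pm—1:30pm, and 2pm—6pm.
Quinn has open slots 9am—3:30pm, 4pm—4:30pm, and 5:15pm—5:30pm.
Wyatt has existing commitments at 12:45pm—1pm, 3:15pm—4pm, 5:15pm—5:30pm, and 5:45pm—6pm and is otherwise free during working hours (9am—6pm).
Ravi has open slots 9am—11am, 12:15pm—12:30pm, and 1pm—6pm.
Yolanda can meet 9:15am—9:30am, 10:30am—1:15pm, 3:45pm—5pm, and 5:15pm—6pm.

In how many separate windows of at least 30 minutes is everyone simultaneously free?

2

Wyatt free within 09:00–18:00: 09:00–12:45, 13:00–15:15, 16:00–17:15, 17:30–17:45.
Jun ∩ Quinn: 09:45–11:15, 12:00–13:30, 14:00–15:30, 16:00–16:30, 17:15–17:30.
Jun ∩ Quinn ∩ Wyatt: 09:45–11:15, 12:00–12:45, 13:00–13:30, 14:00–15:15, 16:00–16:30.
Jun ∩ Quinn ∩ Wyatt ∩ Ravi: 09:45–11:00, 12:15–12:30, 13:00–13:30, 14:00–15:15, 16:00–16:30.
Jun ∩ Quinn ∩ Wyatt ∩ Ravi ∩ Yolanda: 10:30–11:00, 12:15–12:30, 13:00–13:15, 16:00–16:30.
Windows ≥ 30 min: 10:30–11:00, 16:00–16:30.
That's 2 windows.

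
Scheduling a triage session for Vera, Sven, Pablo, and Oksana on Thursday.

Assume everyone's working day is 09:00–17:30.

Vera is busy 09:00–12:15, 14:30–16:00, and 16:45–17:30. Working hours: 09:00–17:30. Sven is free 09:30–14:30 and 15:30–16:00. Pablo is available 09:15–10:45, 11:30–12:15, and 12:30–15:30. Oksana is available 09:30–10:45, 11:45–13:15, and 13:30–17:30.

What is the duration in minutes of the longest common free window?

Vera free within 09:00–17:30: 12:15–14:30, 16:00–16:45.
Vera ∩ Sven: 12:15–14:30.
Vera ∩ Sven ∩ Pablo: 12:30–14:30.
Vera ∩ Sven ∩ Pablo ∩ Oksana: 12:30–13:15, 13:30–14:30.
Common window lengths: 45, 60 min; longest is 60.

60 minutes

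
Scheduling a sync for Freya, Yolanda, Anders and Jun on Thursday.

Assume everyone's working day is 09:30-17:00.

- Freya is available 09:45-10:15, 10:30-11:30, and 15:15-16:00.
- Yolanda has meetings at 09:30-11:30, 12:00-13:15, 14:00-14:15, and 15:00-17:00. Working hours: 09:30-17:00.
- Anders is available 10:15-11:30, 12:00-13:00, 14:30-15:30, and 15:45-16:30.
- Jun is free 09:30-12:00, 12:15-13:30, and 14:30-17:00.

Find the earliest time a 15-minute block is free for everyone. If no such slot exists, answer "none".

Yolanda free within 09:30–17:00: 11:30–12:00, 13:15–14:00, 14:15–15:00.
Freya ∩ Yolanda: (none).
Freya ∩ Yolanda ∩ Anders: (none).
Freya ∩ Yolanda ∩ Anders ∩ Jun: (none).
Windows ≥ 15 min: (none).

none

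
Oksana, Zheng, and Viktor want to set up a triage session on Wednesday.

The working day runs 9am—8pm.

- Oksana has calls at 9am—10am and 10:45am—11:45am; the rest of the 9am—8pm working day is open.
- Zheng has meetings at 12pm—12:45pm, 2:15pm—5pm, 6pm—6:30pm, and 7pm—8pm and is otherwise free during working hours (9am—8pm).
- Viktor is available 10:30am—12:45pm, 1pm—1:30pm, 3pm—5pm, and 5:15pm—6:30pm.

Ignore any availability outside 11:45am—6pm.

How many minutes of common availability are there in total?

Oksana free within 09:00–20:00: 10:00–10:45, 11:45–20:00.
Zheng free within 09:00–20:00: 09:00–12:00, 12:45–14:15, 17:00–18:00, 18:30–19:00.
Oksana ∩ Zheng: 10:00–10:45, 11:45–12:00, 12:45–14:15, 17:00–18:00, 18:30–19:00.
Oksana ∩ Zheng ∩ Viktor: 10:30–10:45, 11:45–12:00, 13:00–13:30, 17:15–18:00.
Restricted to 11:45–18:00: 11:45–12:00, 13:00–13:30, 17:15–18:00.
Total common minutes: 15 + 30 + 45 = 90.

90 minutes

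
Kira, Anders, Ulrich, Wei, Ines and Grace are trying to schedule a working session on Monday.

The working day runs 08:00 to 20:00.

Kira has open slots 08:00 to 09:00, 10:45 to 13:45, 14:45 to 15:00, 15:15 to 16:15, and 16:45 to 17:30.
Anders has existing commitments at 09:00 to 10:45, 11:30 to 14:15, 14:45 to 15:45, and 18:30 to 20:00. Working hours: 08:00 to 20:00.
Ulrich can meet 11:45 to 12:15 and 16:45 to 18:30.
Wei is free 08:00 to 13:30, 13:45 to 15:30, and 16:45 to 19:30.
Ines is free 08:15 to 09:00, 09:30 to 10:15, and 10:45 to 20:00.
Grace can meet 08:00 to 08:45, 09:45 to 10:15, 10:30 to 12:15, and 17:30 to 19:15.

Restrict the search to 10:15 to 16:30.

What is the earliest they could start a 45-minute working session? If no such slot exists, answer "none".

Anders free within 08:00–20:00: 08:00–09:00, 10:45–11:30, 14:15–14:45, 15:45–18:30.
Kira ∩ Anders: 08:00–09:00, 10:45–11:30, 15:45–16:15, 16:45–17:30.
Kira ∩ Anders ∩ Ulrich: 16:45–17:30.
Kira ∩ Anders ∩ Ulrich ∩ Wei: 16:45–17:30.
Kira ∩ Anders ∩ Ulrich ∩ Wei ∩ Ines: 16:45–17:30.
Kira ∩ Anders ∩ Ulrich ∩ Wei ∩ Ines ∩ Grace: (none).
Restricted to 10:15–16:30: (none).
Windows ≥ 45 min: (none).

none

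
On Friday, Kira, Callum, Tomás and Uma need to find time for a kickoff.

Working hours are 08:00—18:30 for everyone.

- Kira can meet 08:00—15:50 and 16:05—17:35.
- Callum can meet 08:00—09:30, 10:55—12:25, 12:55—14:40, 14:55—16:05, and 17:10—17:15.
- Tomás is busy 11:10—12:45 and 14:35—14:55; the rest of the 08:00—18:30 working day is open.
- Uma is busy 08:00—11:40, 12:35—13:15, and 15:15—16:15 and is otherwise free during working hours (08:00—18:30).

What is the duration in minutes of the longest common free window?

80 minutes

Tomás free within 08:00–18:30: 08:00–11:10, 12:45–14:35, 14:55–18:30.
Uma free within 08:00–18:30: 11:40–12:35, 13:15–15:15, 16:15–18:30.
Kira ∩ Callum: 08:00–09:30, 10:55–12:25, 12:55–14:40, 14:55–15:50, 17:10–17:15.
Kira ∩ Callum ∩ Tomás: 08:00–09:30, 10:55–11:10, 12:55–14:35, 14:55–15:50, 17:10–17:15.
Kira ∩ Callum ∩ Tomás ∩ Uma: 13:15–14:35, 14:55–15:15, 17:10–17:15.
Common window lengths: 80, 20, 5 min; longest is 80.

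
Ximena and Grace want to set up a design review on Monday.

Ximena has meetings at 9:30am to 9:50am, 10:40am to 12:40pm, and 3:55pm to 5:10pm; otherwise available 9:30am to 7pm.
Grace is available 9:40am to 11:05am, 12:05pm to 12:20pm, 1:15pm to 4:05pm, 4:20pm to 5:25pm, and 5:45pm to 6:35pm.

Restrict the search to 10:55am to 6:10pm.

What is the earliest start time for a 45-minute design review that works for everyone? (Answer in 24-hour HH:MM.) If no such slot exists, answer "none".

Ximena free within 09:30–19:00: 09:50–10:40, 12:40–15:55, 17:10–19:00.
Ximena ∩ Grace: 09:50–10:40, 13:15–15:55, 17:10–17:25, 17:45–18:35.
Restricted to 10:55–18:10: 13:15–15:55, 17:10–17:25, 17:45–18:10.
Windows ≥ 45 min: 13:15–15:55.
Earliest such window starts at 13:15.

13:15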